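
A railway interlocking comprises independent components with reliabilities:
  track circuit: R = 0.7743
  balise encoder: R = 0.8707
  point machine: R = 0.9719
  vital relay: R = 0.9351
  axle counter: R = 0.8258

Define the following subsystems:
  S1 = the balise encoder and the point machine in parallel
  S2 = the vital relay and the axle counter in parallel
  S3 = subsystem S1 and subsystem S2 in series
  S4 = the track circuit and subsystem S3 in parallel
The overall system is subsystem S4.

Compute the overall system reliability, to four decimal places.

Parallel (balise encoder and point machine): 1 − (1 − 0.870700)(1 − 0.971900) = 0.996367
Parallel (vital relay and axle counter): 1 − (1 − 0.935100)(1 − 0.825800) = 0.988694
Series ([0.996367] and [0.988694]): 0.996367 × 0.988694 = 0.985102
Parallel (track circuit and [0.985102]): 1 − (1 − 0.774300)(1 − 0.985102) = 0.9966

0.9966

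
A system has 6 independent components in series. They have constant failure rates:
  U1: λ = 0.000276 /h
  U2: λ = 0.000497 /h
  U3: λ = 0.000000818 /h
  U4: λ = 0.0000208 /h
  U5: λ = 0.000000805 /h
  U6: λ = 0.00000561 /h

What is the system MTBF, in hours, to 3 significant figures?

Series of exponential components: λ_sys = Σ λ_i
λ_sys = 0.000276 + 0.000497 + 0.000000818 + 0.0000208 + 0.000000805 + 0.00000561 = 8.0103e-04 /h
MTBF = 1 / λ_sys = 1250 h

1250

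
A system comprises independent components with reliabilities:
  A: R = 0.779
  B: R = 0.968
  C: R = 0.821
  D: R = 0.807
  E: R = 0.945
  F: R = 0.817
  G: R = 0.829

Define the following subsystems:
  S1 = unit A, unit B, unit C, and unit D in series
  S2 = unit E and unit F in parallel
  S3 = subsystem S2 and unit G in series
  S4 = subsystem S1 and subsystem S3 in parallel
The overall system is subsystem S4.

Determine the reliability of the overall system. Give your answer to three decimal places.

Series (A, B, C, and D): 0.77900 × 0.96800 × 0.82100 × 0.80700 = 0.49961
Parallel (E and F): 1 − (1 − 0.94500)(1 − 0.81700) = 0.98994
Series ([0.98994] and G): 0.98994 × 0.82900 = 0.82066
Parallel ([0.49961] and [0.82066]): 1 − (1 − 0.49961)(1 − 0.82066) = 0.910

0.910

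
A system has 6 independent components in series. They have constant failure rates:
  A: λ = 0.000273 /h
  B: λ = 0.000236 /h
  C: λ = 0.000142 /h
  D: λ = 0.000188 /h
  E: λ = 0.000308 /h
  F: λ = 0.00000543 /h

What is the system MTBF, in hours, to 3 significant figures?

Series of exponential components: λ_sys = Σ λ_i
λ_sys = 0.000273 + 0.000236 + 0.000142 + 0.000188 + 0.000308 + 0.00000543 = 1.1524e-03 /h
MTBF = 1 / λ_sys = 868 h

868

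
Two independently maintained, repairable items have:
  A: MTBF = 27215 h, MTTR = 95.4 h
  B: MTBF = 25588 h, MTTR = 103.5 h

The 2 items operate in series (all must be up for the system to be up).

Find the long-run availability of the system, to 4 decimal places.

0.9925

A(A) = MTBF/(MTBF+MTTR) = 27215/(27215+95.4) = 0.996507
A(B) = MTBF/(MTBF+MTTR) = 25588/(25588+103.5) = 0.995971
Series availability: 0.996507 × 0.995971 = 0.9925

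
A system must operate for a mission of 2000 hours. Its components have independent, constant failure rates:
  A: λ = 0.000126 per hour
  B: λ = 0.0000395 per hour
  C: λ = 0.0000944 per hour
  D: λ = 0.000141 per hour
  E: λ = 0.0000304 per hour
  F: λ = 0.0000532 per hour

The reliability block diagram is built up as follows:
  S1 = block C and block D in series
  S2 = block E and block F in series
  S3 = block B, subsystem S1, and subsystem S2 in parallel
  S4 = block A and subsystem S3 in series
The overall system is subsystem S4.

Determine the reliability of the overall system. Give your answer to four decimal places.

R(A) = exp(−0.000126 × 2000) = 0.777245
R(B) = exp(−0.0000395 × 2000) = 0.924040
R(C) = exp(−0.0000944 × 2000) = 0.827952
R(D) = exp(−0.000141 × 2000) = 0.754274
R(E) = exp(−0.0000304 × 2000) = 0.941011
R(F) = exp(−0.0000532 × 2000) = 0.899065
Series (C and D): 0.827952 × 0.754274 = 0.624503
Series (E and F): 0.941011 × 0.899065 = 0.846030
Parallel (B, [0.624503], and [0.846030]): 1 − (1 − 0.924040)(1 − 0.624503)(1 − 0.846030) = 0.995608
Series (A and [0.995608]): 0.777245 × 0.995608 = 0.7738

0.7738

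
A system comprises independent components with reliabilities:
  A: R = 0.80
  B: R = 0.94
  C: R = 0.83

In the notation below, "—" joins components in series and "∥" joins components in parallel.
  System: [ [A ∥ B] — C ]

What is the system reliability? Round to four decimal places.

0.8200

Parallel (A and B): 1 − (1 − 0.800000)(1 − 0.940000) = 0.988000
Series ([0.988000] and C): 0.988000 × 0.830000 = 0.8200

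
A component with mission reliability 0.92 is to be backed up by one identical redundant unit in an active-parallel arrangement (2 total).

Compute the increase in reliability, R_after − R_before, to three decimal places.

0.074

R_before = 0.92
R_after = 1 − (1 − 0.92)^2 = 0.994
ΔR = 0.994 − 0.92 = 0.074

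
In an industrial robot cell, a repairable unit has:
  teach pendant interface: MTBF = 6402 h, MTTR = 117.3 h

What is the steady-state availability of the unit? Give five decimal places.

0.98201

A(teach pendant interface) = MTBF/(MTBF+MTTR) = 6402/(6402+117.3) = 0.98201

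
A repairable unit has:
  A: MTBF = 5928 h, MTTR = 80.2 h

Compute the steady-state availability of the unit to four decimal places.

0.9867

A(A) = MTBF/(MTBF+MTTR) = 5928/(5928+80.2) = 0.9867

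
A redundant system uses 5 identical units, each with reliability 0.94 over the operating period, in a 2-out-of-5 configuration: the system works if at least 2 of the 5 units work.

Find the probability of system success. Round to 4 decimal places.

R = Σ_{i=2}^{5} C(5,i) p^i (1−p)^{5−i} with p = 0.94
C(5,2)·0.94^2·0.06^3 = 0.001909
C(5,3)·0.94^3·0.06^2 = 0.029901
C(5,4)·0.94^4·0.06^1 = 0.234225
C(5,5)·0.94^5·0.06^0 = 0.733904
Sum = 0.9999

0.9999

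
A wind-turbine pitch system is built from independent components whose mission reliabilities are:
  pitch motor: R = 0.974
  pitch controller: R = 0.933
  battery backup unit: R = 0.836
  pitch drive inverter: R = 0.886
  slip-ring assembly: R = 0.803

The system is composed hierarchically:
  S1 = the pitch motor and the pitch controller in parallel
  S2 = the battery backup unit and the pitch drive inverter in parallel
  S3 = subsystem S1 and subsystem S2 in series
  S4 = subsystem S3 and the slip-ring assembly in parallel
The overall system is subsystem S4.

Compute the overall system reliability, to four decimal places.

Parallel (pitch motor and pitch controller): 1 − (1 − 0.974000)(1 − 0.933000) = 0.998258
Parallel (battery backup unit and pitch drive inverter): 1 − (1 − 0.836000)(1 − 0.886000) = 0.981304
Series ([0.998258] and [0.981304]): 0.998258 × 0.981304 = 0.979595
Parallel ([0.979595] and slip-ring assembly): 1 − (1 − 0.979595)(1 − 0.803000) = 0.9960

0.9960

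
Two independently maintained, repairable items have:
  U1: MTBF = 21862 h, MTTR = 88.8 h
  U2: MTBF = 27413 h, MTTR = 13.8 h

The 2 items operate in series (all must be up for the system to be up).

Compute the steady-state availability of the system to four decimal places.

A(U1) = MTBF/(MTBF+MTTR) = 21862/(21862+88.8) = 0.995955
A(U2) = MTBF/(MTBF+MTTR) = 27413/(27413+13.8) = 0.999497
Series availability: 0.995955 × 0.999497 = 0.9955

0.9955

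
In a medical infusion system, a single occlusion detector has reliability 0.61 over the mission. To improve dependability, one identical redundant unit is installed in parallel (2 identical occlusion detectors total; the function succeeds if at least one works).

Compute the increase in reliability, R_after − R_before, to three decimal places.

R_before = 0.61
R_after = 1 − (1 − 0.61)^2 = 0.848
ΔR = 0.848 − 0.61 = 0.238

0.238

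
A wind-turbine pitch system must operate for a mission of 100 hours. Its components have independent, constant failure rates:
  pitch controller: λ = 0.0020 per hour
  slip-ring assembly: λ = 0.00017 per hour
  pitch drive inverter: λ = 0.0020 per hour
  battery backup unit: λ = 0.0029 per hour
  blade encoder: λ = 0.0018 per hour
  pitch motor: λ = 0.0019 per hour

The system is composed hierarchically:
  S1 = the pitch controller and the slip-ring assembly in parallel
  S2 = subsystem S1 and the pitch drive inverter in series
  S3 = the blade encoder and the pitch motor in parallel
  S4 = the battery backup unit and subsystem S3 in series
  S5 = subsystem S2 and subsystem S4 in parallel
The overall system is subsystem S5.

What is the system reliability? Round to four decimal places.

0.9498

R(pitch controller) = exp(−0.0020 × 100) = 0.818731
R(slip-ring assembly) = exp(−0.00017 × 100) = 0.983144
R(pitch drive inverter) = exp(−0.0020 × 100) = 0.818731
R(battery backup unit) = exp(−0.0029 × 100) = 0.748264
R(blade encoder) = exp(−0.0018 × 100) = 0.835270
R(pitch motor) = exp(−0.0019 × 100) = 0.826959
Parallel (pitch controller and slip-ring assembly): 1 − (1 − 0.818731)(1 − 0.983144) = 0.996945
Series ([0.996945] and pitch drive inverter): 0.996945 × 0.818731 = 0.816230
Parallel (blade encoder and pitch motor): 1 − (1 − 0.835270)(1 − 0.826959) = 0.971495
Series (battery backup unit and [0.971495]): 0.748264 × 0.971495 = 0.726935
Parallel ([0.816230] and [0.726935]): 1 − (1 − 0.816230)(1 − 0.726935) = 0.9498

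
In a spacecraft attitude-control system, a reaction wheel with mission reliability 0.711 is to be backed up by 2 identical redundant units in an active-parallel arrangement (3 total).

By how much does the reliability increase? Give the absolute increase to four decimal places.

R_before = 0.711
R_after = 1 − (1 − 0.711)^3 = 0.9759
ΔR = 0.9759 − 0.711 = 0.2649

0.2649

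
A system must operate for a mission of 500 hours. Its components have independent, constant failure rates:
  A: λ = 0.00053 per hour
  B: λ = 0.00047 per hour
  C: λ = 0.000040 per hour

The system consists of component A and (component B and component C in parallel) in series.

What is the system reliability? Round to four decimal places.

R(A) = exp(−0.00053 × 500) = 0.767206
R(B) = exp(−0.00047 × 500) = 0.790571
R(C) = exp(−0.000040 × 500) = 0.980199
Parallel (B and C): 1 − (1 − 0.790571)(1 − 0.980199) = 0.995853
Series (A and [0.995853]): 0.767206 × 0.995853 = 0.7640

0.7640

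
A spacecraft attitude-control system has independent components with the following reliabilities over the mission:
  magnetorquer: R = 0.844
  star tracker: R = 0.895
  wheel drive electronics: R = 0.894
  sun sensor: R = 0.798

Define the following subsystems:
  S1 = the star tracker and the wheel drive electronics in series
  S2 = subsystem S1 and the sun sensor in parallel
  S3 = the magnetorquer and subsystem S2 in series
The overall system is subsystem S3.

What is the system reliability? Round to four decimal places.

Series (star tracker and wheel drive electronics): 0.895000 × 0.894000 = 0.800130
Parallel ([0.800130] and sun sensor): 1 − (1 − 0.800130)(1 − 0.798000) = 0.959626
Series (magnetorquer and [0.959626]): 0.844000 × 0.959626 = 0.8099

0.8099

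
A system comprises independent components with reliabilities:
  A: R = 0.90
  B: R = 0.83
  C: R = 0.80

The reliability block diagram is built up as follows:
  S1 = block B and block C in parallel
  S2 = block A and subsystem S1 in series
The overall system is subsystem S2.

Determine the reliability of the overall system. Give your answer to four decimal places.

Parallel (B and C): 1 − (1 − 0.830000)(1 − 0.800000) = 0.966000
Series (A and [0.966000]): 0.900000 × 0.966000 = 0.8694

0.8694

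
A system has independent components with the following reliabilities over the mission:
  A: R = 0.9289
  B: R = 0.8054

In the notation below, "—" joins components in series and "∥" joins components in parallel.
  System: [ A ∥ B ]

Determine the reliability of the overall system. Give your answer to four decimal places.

Parallel (A and B): 1 − (1 − 0.928900)(1 − 0.805400) = 0.9862

0.9862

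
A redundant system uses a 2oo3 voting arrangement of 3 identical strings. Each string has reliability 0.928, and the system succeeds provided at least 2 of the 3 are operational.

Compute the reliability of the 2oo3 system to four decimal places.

0.9852

R = Σ_{i=2}^{3} C(3,i) p^i (1−p)^{3−i} with p = 0.928
C(3,2)·0.928^2·0.072^1 = 0.186016
C(3,3)·0.928^3·0.072^0 = 0.799179
Sum = 0.9852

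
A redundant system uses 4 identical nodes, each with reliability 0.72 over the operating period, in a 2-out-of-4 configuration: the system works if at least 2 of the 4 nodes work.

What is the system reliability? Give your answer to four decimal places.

R = Σ_{i=2}^{4} C(4,i) p^i (1−p)^{4−i} with p = 0.72
C(4,2)·0.72^2·0.28^2 = 0.243855
C(4,3)·0.72^3·0.28^1 = 0.418038
C(4,4)·0.72^4·0.28^0 = 0.268739
Sum = 0.9306

0.9306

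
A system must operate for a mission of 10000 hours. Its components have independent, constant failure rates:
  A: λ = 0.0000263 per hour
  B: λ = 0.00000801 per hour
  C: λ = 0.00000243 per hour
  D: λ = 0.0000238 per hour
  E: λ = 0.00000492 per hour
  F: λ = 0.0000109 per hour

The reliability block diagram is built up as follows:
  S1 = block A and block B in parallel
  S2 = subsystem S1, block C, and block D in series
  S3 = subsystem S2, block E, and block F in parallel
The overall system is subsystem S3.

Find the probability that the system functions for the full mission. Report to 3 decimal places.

0.999

R(A) = exp(−0.0000263 × 10000) = 0.76874
R(B) = exp(−0.00000801 × 10000) = 0.92302
R(C) = exp(−0.00000243 × 10000) = 0.97599
R(D) = exp(−0.0000238 × 10000) = 0.78820
R(E) = exp(−0.00000492 × 10000) = 0.95199
R(F) = exp(−0.0000109 × 10000) = 0.89673
Parallel (A and B): 1 − (1 − 0.76874)(1 − 0.92302) = 0.98220
Series ([0.98220], C, and D): 0.98220 × 0.97599 × 0.78820 = 0.75558
Parallel ([0.75558], E, and F): 1 − (1 − 0.75558)(1 − 0.95199)(1 − 0.89673) = 0.999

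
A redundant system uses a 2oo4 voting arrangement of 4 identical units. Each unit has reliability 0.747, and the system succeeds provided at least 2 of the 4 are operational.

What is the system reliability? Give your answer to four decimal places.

R = Σ_{i=2}^{4} C(4,i) p^i (1−p)^{4−i} with p = 0.747
C(4,2)·0.747^2·0.253^2 = 0.214306
C(4,3)·0.747^3·0.253^1 = 0.421835
C(4,4)·0.747^4·0.253^0 = 0.311374
Sum = 0.9475

0.9475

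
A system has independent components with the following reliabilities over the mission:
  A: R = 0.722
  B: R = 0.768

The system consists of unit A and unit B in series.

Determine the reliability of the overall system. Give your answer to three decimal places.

0.554

Series (A and B): 0.72200 × 0.76800 = 0.554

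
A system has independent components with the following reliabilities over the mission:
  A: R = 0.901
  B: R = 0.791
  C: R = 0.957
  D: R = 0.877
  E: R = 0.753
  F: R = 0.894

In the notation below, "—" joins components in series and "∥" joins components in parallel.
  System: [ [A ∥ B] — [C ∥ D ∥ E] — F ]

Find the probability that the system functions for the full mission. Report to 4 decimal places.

0.8744

Parallel (A and B): 1 − (1 − 0.901000)(1 − 0.791000) = 0.979309
Parallel (C, D, and E): 1 − (1 − 0.957000)(1 − 0.877000)(1 − 0.753000) = 0.998694
Series ([0.979309], [0.998694], and F): 0.979309 × 0.998694 × 0.894000 = 0.8744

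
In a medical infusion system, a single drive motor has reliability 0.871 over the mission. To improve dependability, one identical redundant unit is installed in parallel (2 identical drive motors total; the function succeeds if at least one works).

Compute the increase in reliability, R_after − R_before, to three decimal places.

0.112

R_before = 0.871
R_after = 1 − (1 − 0.871)^2 = 0.983
ΔR = 0.983 − 0.871 = 0.112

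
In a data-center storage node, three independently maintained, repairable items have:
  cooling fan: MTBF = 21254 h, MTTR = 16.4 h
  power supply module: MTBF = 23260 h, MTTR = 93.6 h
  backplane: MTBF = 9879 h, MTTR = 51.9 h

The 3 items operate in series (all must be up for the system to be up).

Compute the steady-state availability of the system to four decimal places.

A(cooling fan) = MTBF/(MTBF+MTTR) = 21254/(21254+16.4) = 0.999229
A(power supply module) = MTBF/(MTBF+MTTR) = 23260/(23260+93.6) = 0.995992
A(backplane) = MTBF/(MTBF+MTTR) = 9879/(9879+51.9) = 0.994774
Series availability: 0.999229 × 0.995992 × 0.994774 = 0.9900

0.9900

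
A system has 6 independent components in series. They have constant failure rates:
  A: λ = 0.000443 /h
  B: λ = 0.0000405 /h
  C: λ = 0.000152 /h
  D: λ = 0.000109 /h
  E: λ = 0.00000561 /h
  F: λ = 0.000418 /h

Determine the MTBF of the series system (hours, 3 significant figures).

Series of exponential components: λ_sys = Σ λ_i
λ_sys = 0.000443 + 0.0000405 + 0.000152 + 0.000109 + 0.00000561 + 0.000418 = 1.1681e-03 /h
MTBF = 1 / λ_sys = 856 h

856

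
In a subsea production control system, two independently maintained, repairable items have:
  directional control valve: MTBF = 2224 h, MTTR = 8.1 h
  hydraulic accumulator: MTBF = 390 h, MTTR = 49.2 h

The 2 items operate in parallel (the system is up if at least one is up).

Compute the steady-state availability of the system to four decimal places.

A(directional control valve) = MTBF/(MTBF+MTTR) = 2224/(2224+8.1) = 0.996371
A(hydraulic accumulator) = MTBF/(MTBF+MTTR) = 390/(390+49.2) = 0.887978
Parallel availability: 1 − (1 − 0.996371)(1 − 0.887978) = 0.9996

0.9996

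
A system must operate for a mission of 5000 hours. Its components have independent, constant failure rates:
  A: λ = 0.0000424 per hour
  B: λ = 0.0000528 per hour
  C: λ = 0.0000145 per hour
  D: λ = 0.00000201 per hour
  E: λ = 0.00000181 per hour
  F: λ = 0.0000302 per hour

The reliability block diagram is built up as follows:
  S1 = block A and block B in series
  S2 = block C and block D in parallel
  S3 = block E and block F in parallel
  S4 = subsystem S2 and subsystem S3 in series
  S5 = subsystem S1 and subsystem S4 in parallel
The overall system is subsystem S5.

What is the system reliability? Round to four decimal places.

0.9993

R(A) = exp(−0.0000424 × 5000) = 0.808965
R(B) = exp(−0.0000528 × 5000) = 0.767974
R(C) = exp(−0.0000145 × 5000) = 0.930066
R(D) = exp(−0.00000201 × 5000) = 0.990000
R(E) = exp(−0.00000181 × 5000) = 0.990991
R(F) = exp(−0.0000302 × 5000) = 0.859848
Series (A and B): 0.808965 × 0.767974 = 0.621264
Parallel (C and D): 1 − (1 − 0.930066)(1 − 0.990000) = 0.999301
Parallel (E and F): 1 − (1 − 0.990991)(1 − 0.859848) = 0.998737
Series ([0.999301] and [0.998737]): 0.999301 × 0.998737 = 0.998039
Parallel ([0.621264] and [0.998039]): 1 − (1 − 0.621264)(1 − 0.998039) = 0.9993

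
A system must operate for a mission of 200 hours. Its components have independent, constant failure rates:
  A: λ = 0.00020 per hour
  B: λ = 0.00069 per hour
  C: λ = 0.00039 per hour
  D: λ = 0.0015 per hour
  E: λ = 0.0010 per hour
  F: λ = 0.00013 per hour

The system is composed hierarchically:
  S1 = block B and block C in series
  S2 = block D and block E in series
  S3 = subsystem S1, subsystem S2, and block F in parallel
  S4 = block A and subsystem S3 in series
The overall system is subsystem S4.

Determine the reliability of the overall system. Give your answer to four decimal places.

R(A) = exp(−0.00020 × 200) = 0.960789
R(B) = exp(−0.00069 × 200) = 0.871099
R(C) = exp(−0.00039 × 200) = 0.924964
R(D) = exp(−0.0015 × 200) = 0.740818
R(E) = exp(−0.0010 × 200) = 0.818731
R(F) = exp(−0.00013 × 200) = 0.974335
Series (B and C): 0.871099 × 0.924964 = 0.805735
Series (D and E): 0.740818 × 0.818731 = 0.606531
Parallel ([0.805735], [0.606531], and F): 1 − (1 − 0.805735)(1 − 0.606531)(1 − 0.974335) = 0.998038
Series (A and [0.998038]): 0.960789 × 0.998038 = 0.9589

0.9589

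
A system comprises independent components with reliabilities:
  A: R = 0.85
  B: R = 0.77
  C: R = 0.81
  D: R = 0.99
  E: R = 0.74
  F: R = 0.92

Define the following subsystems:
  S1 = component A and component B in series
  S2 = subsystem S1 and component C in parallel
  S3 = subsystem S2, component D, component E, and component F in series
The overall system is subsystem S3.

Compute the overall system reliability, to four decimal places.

0.6297

Series (A and B): 0.850000 × 0.770000 = 0.654500
Parallel ([0.654500] and C): 1 − (1 − 0.654500)(1 − 0.810000) = 0.934355
Series ([0.934355], D, E, and F): 0.934355 × 0.990000 × 0.740000 × 0.920000 = 0.6297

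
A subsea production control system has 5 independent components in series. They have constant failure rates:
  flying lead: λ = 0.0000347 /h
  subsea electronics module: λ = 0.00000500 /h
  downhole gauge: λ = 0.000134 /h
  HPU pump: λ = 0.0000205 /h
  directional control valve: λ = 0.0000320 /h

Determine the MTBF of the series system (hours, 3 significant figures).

4420

Series of exponential components: λ_sys = Σ λ_i
λ_sys = 0.0000347 + 0.00000500 + 0.000134 + 0.0000205 + 0.0000320 = 2.2620e-04 /h
MTBF = 1 / λ_sys = 4420 h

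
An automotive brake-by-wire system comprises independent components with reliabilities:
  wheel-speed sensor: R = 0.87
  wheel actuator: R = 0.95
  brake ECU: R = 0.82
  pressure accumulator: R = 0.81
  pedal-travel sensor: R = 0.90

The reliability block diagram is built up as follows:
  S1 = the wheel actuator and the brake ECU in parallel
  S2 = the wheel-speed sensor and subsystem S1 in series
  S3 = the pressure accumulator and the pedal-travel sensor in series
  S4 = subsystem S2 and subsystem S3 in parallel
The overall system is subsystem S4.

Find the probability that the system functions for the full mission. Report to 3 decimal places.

Parallel (wheel actuator and brake ECU): 1 − (1 − 0.95000)(1 − 0.82000) = 0.99100
Series (wheel-speed sensor and [0.99100]): 0.87000 × 0.99100 = 0.86217
Series (pressure accumulator and pedal-travel sensor): 0.81000 × 0.90000 = 0.72900
Parallel ([0.86217] and [0.72900]): 1 − (1 − 0.86217)(1 − 0.72900) = 0.963

0.963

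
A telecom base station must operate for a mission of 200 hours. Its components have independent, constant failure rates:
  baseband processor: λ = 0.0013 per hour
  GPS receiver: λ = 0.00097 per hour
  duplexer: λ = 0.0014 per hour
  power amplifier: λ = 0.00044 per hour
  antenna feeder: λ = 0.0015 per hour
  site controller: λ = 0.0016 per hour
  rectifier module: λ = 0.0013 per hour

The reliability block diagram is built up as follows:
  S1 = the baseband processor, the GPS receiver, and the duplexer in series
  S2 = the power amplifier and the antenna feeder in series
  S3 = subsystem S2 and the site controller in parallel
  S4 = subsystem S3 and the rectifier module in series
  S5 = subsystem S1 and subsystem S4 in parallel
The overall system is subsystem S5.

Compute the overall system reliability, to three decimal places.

R(baseband processor) = exp(−0.0013 × 200) = 0.77105
R(GPS receiver) = exp(−0.00097 × 200) = 0.82366
R(duplexer) = exp(−0.0014 × 200) = 0.75578
R(power amplifier) = exp(−0.00044 × 200) = 0.91576
R(antenna feeder) = exp(−0.0015 × 200) = 0.74082
R(site controller) = exp(−0.0016 × 200) = 0.72615
R(rectifier module) = exp(−0.0013 × 200) = 0.77105
Series (baseband processor, GPS receiver, and duplexer): 0.77105 × 0.82366 × 0.75578 = 0.47998
Series (power amplifier and antenna feeder): 0.91576 × 0.74082 = 0.67841
Parallel ([0.67841] and site controller): 1 − (1 − 0.67841)(1 − 0.72615) = 0.91193
Series ([0.91193] and rectifier module): 0.91193 × 0.77105 = 0.70314
Parallel ([0.47998] and [0.70314]): 1 − (1 − 0.47998)(1 − 0.70314) = 0.846

0.846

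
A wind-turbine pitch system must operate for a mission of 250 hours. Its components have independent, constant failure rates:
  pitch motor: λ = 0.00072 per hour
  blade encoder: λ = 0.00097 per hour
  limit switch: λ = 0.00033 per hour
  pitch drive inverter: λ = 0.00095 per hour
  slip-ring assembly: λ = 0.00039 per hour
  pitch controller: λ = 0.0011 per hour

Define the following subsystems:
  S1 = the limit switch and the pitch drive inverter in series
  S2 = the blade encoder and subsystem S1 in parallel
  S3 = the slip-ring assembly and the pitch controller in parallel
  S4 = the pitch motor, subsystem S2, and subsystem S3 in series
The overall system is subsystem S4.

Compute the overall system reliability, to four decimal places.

R(pitch motor) = exp(−0.00072 × 250) = 0.835270
R(blade encoder) = exp(−0.00097 × 250) = 0.784664
R(limit switch) = exp(−0.00033 × 250) = 0.920811
R(pitch drive inverter) = exp(−0.00095 × 250) = 0.788597
R(slip-ring assembly) = exp(−0.00039 × 250) = 0.907102
R(pitch controller) = exp(−0.0011 × 250) = 0.759572
Series (limit switch and pitch drive inverter): 0.920811 × 0.788597 = 0.726149
Parallel (blade encoder and [0.726149]): 1 − (1 − 0.784664)(1 − 0.726149) = 0.941030
Parallel (slip-ring assembly and pitch controller): 1 − (1 − 0.907102)(1 − 0.759572) = 0.977665
Series (pitch motor, [0.941030], and [0.977665]): 0.835270 × 0.941030 × 0.977665 = 0.7685

0.7685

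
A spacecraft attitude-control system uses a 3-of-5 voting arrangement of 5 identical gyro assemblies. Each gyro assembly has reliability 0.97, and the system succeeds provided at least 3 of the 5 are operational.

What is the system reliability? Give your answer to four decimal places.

R = Σ_{i=3}^{5} C(5,i) p^i (1−p)^{5−i} with p = 0.97
C(5,3)·0.97^3·0.03^2 = 0.008214
C(5,4)·0.97^4·0.03^1 = 0.132794
C(5,5)·0.97^5·0.03^0 = 0.858734
Sum = 0.9997

0.9997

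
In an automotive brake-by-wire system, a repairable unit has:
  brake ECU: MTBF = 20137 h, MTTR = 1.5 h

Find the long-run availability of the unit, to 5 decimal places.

A(brake ECU) = MTBF/(MTBF+MTTR) = 20137/(20137+1.5) = 0.99993

0.99993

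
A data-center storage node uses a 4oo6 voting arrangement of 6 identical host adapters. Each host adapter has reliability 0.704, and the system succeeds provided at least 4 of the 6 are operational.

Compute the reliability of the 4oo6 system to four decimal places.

R = Σ_{i=4}^{6} C(6,i) p^i (1−p)^{6−i} with p = 0.704
C(6,4)·0.704^4·0.296^2 = 0.322824
C(6,5)·0.704^5·0.296^1 = 0.307119
C(6,6)·0.704^6·0.296^0 = 0.121741
Sum = 0.7517

0.7517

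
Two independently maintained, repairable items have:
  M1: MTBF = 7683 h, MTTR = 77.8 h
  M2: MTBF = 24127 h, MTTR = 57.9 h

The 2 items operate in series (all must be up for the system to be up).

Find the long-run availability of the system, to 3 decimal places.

0.988

A(M1) = MTBF/(MTBF+MTTR) = 7683/(7683+77.8) = 0.989975
A(M2) = MTBF/(MTBF+MTTR) = 24127/(24127+57.9) = 0.997606
Series availability: 0.989975 × 0.997606 = 0.988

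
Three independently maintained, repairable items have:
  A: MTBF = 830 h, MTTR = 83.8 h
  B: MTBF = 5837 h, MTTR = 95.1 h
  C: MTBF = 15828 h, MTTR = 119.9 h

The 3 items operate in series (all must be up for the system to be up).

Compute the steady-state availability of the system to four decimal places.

A(A) = MTBF/(MTBF+MTTR) = 830/(830+83.8) = 0.908295
A(B) = MTBF/(MTBF+MTTR) = 5837/(5837+95.1) = 0.983969
A(C) = MTBF/(MTBF+MTTR) = 15828/(15828+119.9) = 0.992482
Series availability: 0.908295 × 0.983969 × 0.992482 = 0.8870

0.8870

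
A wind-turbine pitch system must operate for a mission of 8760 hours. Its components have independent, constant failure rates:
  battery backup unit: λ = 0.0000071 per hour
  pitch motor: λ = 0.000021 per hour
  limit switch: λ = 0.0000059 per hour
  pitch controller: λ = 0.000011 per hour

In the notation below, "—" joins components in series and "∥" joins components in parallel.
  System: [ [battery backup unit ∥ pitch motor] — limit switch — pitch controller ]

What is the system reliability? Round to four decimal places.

R(battery backup unit) = exp(−0.0000071 × 8760) = 0.939699
R(pitch motor) = exp(−0.000021 × 8760) = 0.831969
R(limit switch) = exp(−0.0000059 × 8760) = 0.949629
R(pitch controller) = exp(−0.000011 × 8760) = 0.908137
Parallel (battery backup unit and pitch motor): 1 − (1 − 0.939699)(1 − 0.831969) = 0.989868
Series ([0.989868], limit switch, and pitch controller): 0.989868 × 0.949629 × 0.908137 = 0.8537

0.8537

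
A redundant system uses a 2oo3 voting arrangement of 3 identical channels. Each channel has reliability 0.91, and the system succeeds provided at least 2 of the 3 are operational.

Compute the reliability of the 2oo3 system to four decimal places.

0.9772

R = Σ_{i=2}^{3} C(3,i) p^i (1−p)^{3−i} with p = 0.91
C(3,2)·0.91^2·0.09^1 = 0.223587
C(3,3)·0.91^3·0.09^0 = 0.753571
Sum = 0.9772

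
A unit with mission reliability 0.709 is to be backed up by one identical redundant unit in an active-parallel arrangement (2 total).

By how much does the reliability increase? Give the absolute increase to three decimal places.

R_before = 0.709
R_after = 1 − (1 − 0.709)^2 = 0.915
ΔR = 0.915 − 0.709 = 0.206

0.206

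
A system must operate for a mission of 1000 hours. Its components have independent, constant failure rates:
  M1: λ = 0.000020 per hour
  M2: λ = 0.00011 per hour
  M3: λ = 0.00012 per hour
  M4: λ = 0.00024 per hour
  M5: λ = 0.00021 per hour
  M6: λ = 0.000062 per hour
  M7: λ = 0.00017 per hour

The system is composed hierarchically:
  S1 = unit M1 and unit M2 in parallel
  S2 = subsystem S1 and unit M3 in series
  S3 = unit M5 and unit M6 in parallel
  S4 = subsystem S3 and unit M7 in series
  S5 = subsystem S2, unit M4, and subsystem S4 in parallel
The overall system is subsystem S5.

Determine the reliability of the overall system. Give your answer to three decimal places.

0.996

R(M1) = exp(−0.000020 × 1000) = 0.98020
R(M2) = exp(−0.00011 × 1000) = 0.89583
R(M3) = exp(−0.00012 × 1000) = 0.88692
R(M4) = exp(−0.00024 × 1000) = 0.78663
R(M5) = exp(−0.00021 × 1000) = 0.81058
R(M6) = exp(−0.000062 × 1000) = 0.93988
R(M7) = exp(−0.00017 × 1000) = 0.84366
Parallel (M1 and M2): 1 − (1 − 0.98020)(1 − 0.89583) = 0.99794
Series ([0.99794] and M3): 0.99794 × 0.88692 = 0.88509
Parallel (M5 and M6): 1 − (1 − 0.81058)(1 − 0.93988) = 0.98861
Series ([0.98861] and M7): 0.98861 × 0.84366 = 0.83405
Parallel ([0.88509], M4, and [0.83405]): 1 − (1 − 0.88509)(1 − 0.78663)(1 − 0.83405) = 0.996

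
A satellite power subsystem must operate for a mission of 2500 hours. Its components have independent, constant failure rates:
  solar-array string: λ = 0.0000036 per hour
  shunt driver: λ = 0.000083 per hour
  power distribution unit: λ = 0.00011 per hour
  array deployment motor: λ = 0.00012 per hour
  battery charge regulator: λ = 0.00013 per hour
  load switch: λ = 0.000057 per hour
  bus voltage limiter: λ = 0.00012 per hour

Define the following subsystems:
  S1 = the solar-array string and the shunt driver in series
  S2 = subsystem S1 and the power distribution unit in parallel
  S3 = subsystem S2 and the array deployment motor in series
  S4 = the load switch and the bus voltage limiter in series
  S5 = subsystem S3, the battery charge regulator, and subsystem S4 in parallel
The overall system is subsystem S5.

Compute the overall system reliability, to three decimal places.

R(solar-array string) = exp(−0.0000036 × 2500) = 0.99104
R(shunt driver) = exp(−0.000083 × 2500) = 0.81261
R(power distribution unit) = exp(−0.00011 × 2500) = 0.75957
R(array deployment motor) = exp(−0.00012 × 2500) = 0.74082
R(battery charge regulator) = exp(−0.00013 × 2500) = 0.72253
R(load switch) = exp(−0.000057 × 2500) = 0.86719
R(bus voltage limiter) = exp(−0.00012 × 2500) = 0.74082
Series (solar-array string and shunt driver): 0.99104 × 0.81261 = 0.80533
Parallel ([0.80533] and power distribution unit): 1 − (1 − 0.80533)(1 − 0.75957) = 0.95320
Series ([0.95320] and array deployment motor): 0.95320 × 0.74082 = 0.70615
Series (load switch and bus voltage limiter): 0.86719 × 0.74082 = 0.64243
Parallel ([0.70615], battery charge regulator, and [0.64243]): 1 − (1 − 0.70615)(1 − 0.72253)(1 − 0.64243) = 0.971

0.971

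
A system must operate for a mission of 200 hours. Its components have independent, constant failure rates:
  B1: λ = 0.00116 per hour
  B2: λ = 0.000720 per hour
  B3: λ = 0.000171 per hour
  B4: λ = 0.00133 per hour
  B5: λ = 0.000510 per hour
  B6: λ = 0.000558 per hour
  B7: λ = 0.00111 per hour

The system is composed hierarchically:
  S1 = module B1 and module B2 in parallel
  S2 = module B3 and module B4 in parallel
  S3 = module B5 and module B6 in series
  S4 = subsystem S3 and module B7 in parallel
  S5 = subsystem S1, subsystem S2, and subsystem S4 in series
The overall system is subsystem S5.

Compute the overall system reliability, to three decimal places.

0.928

R(B1) = exp(−0.00116 × 200) = 0.79295
R(B2) = exp(−0.000720 × 200) = 0.86589
R(B3) = exp(−0.000171 × 200) = 0.96638
R(B4) = exp(−0.00133 × 200) = 0.76644
R(B5) = exp(−0.000510 × 200) = 0.90303
R(B6) = exp(−0.000558 × 200) = 0.89440
R(B7) = exp(−0.00111 × 200) = 0.80092
Parallel (B1 and B2): 1 − (1 − 0.79295)(1 − 0.86589) = 0.97223
Parallel (B3 and B4): 1 − (1 − 0.96638)(1 − 0.76644) = 0.99215
Series (B5 and B6): 0.90303 × 0.89440 = 0.80767
Parallel ([0.80767] and B7): 1 − (1 − 0.80767)(1 − 0.80092) = 0.96171
Series ([0.97223], [0.99215], and [0.96171]): 0.97223 × 0.99215 × 0.96171 = 0.928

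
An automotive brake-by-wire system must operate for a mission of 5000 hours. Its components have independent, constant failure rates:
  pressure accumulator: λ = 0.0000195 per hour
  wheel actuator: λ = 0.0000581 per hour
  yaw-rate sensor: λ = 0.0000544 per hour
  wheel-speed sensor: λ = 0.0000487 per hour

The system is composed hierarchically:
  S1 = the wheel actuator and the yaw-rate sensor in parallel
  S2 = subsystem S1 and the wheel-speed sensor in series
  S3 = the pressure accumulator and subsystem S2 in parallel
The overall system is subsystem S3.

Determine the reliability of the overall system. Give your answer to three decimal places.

0.976

R(pressure accumulator) = exp(−0.0000195 × 5000) = 0.90710
R(wheel actuator) = exp(−0.0000581 × 5000) = 0.74789
R(yaw-rate sensor) = exp(−0.0000544 × 5000) = 0.76185
R(wheel-speed sensor) = exp(−0.0000487 × 5000) = 0.78388
Parallel (wheel actuator and yaw-rate sensor): 1 − (1 − 0.74789)(1 − 0.76185) = 0.93996
Series ([0.93996] and wheel-speed sensor): 0.93996 × 0.78388 = 0.73682
Parallel (pressure accumulator and [0.73682]): 1 − (1 − 0.90710)(1 − 0.73682) = 0.976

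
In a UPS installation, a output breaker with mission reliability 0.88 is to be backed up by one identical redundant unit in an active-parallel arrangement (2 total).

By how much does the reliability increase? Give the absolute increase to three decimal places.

R_before = 0.88
R_after = 1 − (1 − 0.88)^2 = 0.986
ΔR = 0.986 − 0.88 = 0.106

0.106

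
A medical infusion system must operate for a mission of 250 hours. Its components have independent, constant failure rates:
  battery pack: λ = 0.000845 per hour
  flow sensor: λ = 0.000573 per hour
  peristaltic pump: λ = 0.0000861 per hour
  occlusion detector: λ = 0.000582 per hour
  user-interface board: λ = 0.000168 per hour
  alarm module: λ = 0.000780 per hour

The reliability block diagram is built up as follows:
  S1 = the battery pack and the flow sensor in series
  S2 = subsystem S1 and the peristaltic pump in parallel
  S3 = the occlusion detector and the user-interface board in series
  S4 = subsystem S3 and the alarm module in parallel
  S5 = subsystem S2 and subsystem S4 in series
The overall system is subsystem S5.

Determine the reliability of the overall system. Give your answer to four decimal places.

0.9635

R(battery pack) = exp(−0.000845 × 250) = 0.809572
R(flow sensor) = exp(−0.000573 × 250) = 0.866537
R(peristaltic pump) = exp(−0.0000861 × 250) = 0.978705
R(occlusion detector) = exp(−0.000582 × 250) = 0.864590
R(user-interface board) = exp(−0.000168 × 250) = 0.958870
R(alarm module) = exp(−0.000780 × 250) = 0.822835
Series (battery pack and flow sensor): 0.809572 × 0.866537 = 0.701524
Parallel ([0.701524] and peristaltic pump): 1 − (1 − 0.701524)(1 − 0.978705) = 0.993644
Series (occlusion detector and user-interface board): 0.864590 × 0.958870 = 0.829029
Parallel ([0.829029] and alarm module): 1 − (1 − 0.829029)(1 − 0.822835) = 0.969710
Series ([0.993644] and [0.969710]): 0.993644 × 0.969710 = 0.9635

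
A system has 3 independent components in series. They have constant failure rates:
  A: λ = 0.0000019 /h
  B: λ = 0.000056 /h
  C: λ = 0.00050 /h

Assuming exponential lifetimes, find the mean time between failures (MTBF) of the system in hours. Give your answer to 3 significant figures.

1790

Series of exponential components: λ_sys = Σ λ_i
λ_sys = 0.0000019 + 0.000056 + 0.00050 = 5.5790e-04 /h
MTBF = 1 / λ_sys = 1790 h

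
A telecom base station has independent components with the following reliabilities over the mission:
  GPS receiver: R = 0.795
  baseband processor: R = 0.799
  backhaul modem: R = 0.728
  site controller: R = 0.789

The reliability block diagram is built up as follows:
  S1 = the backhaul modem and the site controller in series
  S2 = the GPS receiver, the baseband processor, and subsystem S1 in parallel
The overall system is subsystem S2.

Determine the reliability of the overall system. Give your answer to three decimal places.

Series (backhaul modem and site controller): 0.72800 × 0.78900 = 0.57439
Parallel (GPS receiver, baseband processor, and [0.57439]): 1 − (1 − 0.79500)(1 − 0.79900)(1 − 0.57439) = 0.982

0.982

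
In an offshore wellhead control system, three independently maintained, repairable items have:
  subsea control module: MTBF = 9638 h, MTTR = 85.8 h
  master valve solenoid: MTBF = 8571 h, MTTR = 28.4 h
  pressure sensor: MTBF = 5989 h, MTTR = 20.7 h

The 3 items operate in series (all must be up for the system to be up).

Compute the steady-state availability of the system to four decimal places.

A(subsea control module) = MTBF/(MTBF+MTTR) = 9638/(9638+85.8) = 0.991176
A(master valve solenoid) = MTBF/(MTBF+MTTR) = 8571/(8571+28.4) = 0.996697
A(pressure sensor) = MTBF/(MTBF+MTTR) = 5989/(5989+20.7) = 0.996556
Series availability: 0.991176 × 0.996697 × 0.996556 = 0.9845

0.9845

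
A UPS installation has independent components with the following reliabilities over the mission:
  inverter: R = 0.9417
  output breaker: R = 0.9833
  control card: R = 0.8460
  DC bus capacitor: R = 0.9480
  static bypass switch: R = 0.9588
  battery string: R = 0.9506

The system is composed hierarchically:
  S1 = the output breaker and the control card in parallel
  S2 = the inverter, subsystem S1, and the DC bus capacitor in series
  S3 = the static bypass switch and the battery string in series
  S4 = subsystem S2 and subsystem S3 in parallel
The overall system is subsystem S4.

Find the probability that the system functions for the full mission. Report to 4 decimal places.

Parallel (output breaker and control card): 1 − (1 − 0.983300)(1 − 0.846000) = 0.997428
Series (inverter, [0.997428], and DC bus capacitor): 0.941700 × 0.997428 × 0.948000 = 0.890435
Series (static bypass switch and battery string): 0.958800 × 0.950600 = 0.911435
Parallel ([0.890435] and [0.911435]): 1 − (1 − 0.890435)(1 − 0.911435) = 0.9903

0.9903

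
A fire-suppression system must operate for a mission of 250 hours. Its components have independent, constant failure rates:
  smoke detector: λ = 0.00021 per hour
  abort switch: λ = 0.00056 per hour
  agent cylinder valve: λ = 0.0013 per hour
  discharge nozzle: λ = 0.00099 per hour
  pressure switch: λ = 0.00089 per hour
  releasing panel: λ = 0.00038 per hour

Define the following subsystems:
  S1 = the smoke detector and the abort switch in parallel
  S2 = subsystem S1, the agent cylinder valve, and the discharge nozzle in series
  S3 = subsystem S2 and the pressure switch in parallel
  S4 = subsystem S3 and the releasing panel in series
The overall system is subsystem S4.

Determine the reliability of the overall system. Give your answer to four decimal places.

0.8296

R(smoke detector) = exp(−0.00021 × 250) = 0.948854
R(abort switch) = exp(−0.00056 × 250) = 0.869358
R(agent cylinder valve) = exp(−0.0013 × 250) = 0.722527
R(discharge nozzle) = exp(−0.00099 × 250) = 0.780750
R(pressure switch) = exp(−0.00089 × 250) = 0.800515
R(releasing panel) = exp(−0.00038 × 250) = 0.909373
Parallel (smoke detector and abort switch): 1 − (1 − 0.948854)(1 − 0.869358) = 0.993318
Series ([0.993318], agent cylinder valve, and discharge nozzle): 0.993318 × 0.722527 × 0.780750 = 0.560344
Parallel ([0.560344] and pressure switch): 1 − (1 − 0.560344)(1 − 0.800515) = 0.912295
Series ([0.912295] and releasing panel): 0.912295 × 0.909373 = 0.8296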